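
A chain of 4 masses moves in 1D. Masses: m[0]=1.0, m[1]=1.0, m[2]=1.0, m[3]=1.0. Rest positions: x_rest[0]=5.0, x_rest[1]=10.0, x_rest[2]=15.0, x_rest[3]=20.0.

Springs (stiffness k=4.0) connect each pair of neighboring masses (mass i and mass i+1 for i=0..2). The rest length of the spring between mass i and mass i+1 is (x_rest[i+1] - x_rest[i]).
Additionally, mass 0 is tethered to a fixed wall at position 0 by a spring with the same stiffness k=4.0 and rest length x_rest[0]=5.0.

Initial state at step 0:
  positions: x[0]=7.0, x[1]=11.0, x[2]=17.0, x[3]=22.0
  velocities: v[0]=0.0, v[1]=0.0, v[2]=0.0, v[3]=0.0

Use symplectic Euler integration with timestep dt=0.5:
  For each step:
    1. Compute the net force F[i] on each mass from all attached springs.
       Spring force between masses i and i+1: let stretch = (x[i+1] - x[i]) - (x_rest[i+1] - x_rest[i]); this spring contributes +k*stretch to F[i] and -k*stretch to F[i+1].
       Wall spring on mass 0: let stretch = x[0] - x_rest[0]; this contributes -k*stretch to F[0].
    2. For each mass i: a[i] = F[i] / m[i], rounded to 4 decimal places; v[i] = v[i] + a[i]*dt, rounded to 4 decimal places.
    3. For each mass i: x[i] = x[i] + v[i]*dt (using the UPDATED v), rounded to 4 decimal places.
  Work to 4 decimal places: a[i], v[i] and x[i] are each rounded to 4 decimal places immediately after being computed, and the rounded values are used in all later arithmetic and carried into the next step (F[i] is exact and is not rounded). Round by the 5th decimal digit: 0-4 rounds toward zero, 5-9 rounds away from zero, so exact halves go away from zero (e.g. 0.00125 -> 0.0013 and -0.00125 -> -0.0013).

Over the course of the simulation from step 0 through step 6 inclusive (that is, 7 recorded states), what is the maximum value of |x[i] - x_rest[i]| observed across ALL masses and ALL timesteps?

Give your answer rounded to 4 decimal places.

Step 0: x=[7.0000 11.0000 17.0000 22.0000] v=[0.0000 0.0000 0.0000 0.0000]
Step 1: x=[4.0000 13.0000 16.0000 22.0000] v=[-6.0000 4.0000 -2.0000 0.0000]
Step 2: x=[6.0000 9.0000 18.0000 21.0000] v=[4.0000 -8.0000 4.0000 -2.0000]
Step 3: x=[5.0000 11.0000 14.0000 22.0000] v=[-2.0000 4.0000 -8.0000 2.0000]
Step 4: x=[5.0000 10.0000 15.0000 20.0000] v=[0.0000 -2.0000 2.0000 -4.0000]
Step 5: x=[5.0000 9.0000 16.0000 18.0000] v=[0.0000 -2.0000 2.0000 -4.0000]
Step 6: x=[4.0000 11.0000 12.0000 19.0000] v=[-2.0000 4.0000 -8.0000 2.0000]
Max displacement = 3.0000

Answer: 3.0000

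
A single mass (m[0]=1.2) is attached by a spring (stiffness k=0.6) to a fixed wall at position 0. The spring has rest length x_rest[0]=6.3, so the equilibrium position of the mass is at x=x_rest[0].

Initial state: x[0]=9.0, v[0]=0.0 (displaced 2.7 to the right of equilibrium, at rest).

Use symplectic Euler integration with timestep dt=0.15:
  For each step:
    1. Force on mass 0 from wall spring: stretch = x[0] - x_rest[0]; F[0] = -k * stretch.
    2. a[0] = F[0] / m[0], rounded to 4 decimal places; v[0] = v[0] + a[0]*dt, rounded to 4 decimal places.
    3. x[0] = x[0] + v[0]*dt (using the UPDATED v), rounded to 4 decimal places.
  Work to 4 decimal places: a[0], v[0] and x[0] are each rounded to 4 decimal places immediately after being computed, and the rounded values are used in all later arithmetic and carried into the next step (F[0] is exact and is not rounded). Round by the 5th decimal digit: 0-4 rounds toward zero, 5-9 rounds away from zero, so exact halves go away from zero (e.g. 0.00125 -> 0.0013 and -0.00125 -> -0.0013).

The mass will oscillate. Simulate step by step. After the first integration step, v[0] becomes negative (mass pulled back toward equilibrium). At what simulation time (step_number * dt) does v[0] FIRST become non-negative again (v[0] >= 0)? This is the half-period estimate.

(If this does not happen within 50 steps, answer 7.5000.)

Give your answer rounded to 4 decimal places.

Step 0: x=[9.0000] v=[0.0000]
Step 1: x=[8.9696] v=[-0.2025]
Step 2: x=[8.9092] v=[-0.4027]
Step 3: x=[8.8194] v=[-0.5984]
Step 4: x=[8.7013] v=[-0.7874]
Step 5: x=[8.5562] v=[-0.9675]
Step 6: x=[8.3857] v=[-1.1367]
Step 7: x=[8.1917] v=[-1.2931]
Step 8: x=[7.9765] v=[-1.4350]
Step 9: x=[7.7424] v=[-1.5607]
Step 10: x=[7.4921] v=[-1.6689]
Step 11: x=[7.2284] v=[-1.7583]
Step 12: x=[6.9542] v=[-1.8279]
Step 13: x=[6.6727] v=[-1.8770]
Step 14: x=[6.3870] v=[-1.9050]
Step 15: x=[6.1003] v=[-1.9115]
Step 16: x=[5.8158] v=[-1.8965]
Step 17: x=[5.5368] v=[-1.8602]
Step 18: x=[5.2664] v=[-1.8030]
Step 19: x=[5.0076] v=[-1.7255]
Step 20: x=[4.7633] v=[-1.6286]
Step 21: x=[4.5363] v=[-1.5133]
Step 22: x=[4.3292] v=[-1.3810]
Step 23: x=[4.1442] v=[-1.2332]
Step 24: x=[3.9835] v=[-1.0715]
Step 25: x=[3.8488] v=[-0.8978]
Step 26: x=[3.7417] v=[-0.7140]
Step 27: x=[3.6634] v=[-0.5221]
Step 28: x=[3.6147] v=[-0.3244]
Step 29: x=[3.5963] v=[-0.1230]
Step 30: x=[3.6083] v=[0.0798]
First v>=0 after going negative at step 30, time=4.5000

Answer: 4.5000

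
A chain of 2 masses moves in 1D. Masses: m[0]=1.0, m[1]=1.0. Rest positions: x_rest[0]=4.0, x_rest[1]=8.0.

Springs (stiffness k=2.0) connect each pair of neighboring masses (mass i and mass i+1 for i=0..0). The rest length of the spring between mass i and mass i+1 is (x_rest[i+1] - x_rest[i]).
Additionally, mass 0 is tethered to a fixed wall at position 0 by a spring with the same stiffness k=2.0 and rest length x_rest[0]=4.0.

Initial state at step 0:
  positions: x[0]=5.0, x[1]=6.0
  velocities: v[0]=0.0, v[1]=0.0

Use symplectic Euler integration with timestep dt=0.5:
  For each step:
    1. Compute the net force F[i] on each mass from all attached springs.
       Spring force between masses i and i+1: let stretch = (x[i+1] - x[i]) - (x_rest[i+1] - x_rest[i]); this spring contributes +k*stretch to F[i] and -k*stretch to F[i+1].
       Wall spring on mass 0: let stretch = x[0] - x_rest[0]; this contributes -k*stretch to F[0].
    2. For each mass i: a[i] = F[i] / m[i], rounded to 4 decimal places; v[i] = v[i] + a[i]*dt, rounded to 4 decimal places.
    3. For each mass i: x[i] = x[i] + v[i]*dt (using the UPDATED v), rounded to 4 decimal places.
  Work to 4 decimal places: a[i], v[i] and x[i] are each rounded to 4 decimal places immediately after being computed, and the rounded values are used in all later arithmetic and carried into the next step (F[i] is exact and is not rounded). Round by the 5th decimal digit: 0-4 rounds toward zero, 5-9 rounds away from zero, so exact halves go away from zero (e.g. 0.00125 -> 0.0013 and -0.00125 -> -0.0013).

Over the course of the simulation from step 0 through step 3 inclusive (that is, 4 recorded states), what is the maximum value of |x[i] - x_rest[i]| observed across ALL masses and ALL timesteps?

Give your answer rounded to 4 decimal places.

Answer: 2.2500

Derivation:
Step 0: x=[5.0000 6.0000] v=[0.0000 0.0000]
Step 1: x=[3.0000 7.5000] v=[-4.0000 3.0000]
Step 2: x=[1.7500 8.7500] v=[-2.5000 2.5000]
Step 3: x=[3.1250 8.5000] v=[2.7500 -0.5000]
Max displacement = 2.2500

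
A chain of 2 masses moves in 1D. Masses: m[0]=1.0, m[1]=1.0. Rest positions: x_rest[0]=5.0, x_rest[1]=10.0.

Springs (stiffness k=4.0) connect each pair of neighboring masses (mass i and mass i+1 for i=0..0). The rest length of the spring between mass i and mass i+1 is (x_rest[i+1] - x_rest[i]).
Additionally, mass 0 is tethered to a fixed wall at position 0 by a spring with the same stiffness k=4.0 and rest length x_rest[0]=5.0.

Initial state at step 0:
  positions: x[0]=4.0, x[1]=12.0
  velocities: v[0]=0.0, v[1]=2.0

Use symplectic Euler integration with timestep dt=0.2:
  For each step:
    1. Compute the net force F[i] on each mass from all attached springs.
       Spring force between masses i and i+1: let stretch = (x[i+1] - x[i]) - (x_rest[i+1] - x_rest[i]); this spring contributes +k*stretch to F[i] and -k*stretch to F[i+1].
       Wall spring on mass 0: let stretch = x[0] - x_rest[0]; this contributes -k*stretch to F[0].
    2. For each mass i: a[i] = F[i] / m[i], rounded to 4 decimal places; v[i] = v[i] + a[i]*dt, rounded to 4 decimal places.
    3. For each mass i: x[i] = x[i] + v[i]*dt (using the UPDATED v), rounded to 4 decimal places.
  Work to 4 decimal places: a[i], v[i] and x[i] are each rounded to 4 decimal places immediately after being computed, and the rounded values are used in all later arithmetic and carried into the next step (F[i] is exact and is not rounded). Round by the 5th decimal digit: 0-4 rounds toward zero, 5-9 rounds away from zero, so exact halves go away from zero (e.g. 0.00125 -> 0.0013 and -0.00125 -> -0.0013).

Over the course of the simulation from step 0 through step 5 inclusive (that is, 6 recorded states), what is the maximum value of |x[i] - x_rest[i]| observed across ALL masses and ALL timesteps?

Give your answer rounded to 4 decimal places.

Step 0: x=[4.0000 12.0000] v=[0.0000 2.0000]
Step 1: x=[4.6400 11.9200] v=[3.2000 -0.4000]
Step 2: x=[5.7024 11.4752] v=[5.3120 -2.2240]
Step 3: x=[6.7761 10.9068] v=[5.3683 -2.8422]
Step 4: x=[7.4265 10.4774] v=[3.2520 -2.1468]
Step 5: x=[7.3768 10.3599] v=[-0.2485 -0.5875]
Max displacement = 2.4265

Answer: 2.4265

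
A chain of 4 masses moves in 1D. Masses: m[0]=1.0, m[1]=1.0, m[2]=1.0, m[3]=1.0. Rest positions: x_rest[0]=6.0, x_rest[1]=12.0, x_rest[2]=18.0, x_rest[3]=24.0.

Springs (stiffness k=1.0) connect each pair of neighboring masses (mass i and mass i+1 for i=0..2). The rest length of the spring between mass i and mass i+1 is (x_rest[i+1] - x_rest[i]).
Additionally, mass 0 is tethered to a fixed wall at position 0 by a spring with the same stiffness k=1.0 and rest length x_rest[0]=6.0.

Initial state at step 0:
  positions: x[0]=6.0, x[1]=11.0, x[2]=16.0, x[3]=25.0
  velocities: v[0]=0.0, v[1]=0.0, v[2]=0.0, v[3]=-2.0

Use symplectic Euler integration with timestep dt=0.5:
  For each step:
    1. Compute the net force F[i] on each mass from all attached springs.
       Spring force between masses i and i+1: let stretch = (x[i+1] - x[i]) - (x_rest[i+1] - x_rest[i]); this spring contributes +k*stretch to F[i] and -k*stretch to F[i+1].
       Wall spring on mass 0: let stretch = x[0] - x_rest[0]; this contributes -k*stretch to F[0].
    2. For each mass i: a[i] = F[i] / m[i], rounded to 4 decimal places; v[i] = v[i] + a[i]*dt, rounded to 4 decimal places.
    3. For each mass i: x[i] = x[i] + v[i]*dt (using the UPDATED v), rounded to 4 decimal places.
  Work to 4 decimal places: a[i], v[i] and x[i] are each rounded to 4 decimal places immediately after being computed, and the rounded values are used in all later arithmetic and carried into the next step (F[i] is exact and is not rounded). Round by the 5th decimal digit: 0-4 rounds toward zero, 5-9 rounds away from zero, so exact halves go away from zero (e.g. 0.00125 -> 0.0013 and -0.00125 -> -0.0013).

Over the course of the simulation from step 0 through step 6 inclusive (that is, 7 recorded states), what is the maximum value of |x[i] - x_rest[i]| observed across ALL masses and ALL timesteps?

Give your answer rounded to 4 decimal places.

Answer: 3.8828

Derivation:
Step 0: x=[6.0000 11.0000 16.0000 25.0000] v=[0.0000 0.0000 0.0000 -2.0000]
Step 1: x=[5.7500 11.0000 17.0000 23.2500] v=[-0.5000 0.0000 2.0000 -3.5000]
Step 2: x=[5.3750 11.1875 18.0625 21.4375] v=[-0.7500 0.3750 2.1250 -3.6250]
Step 3: x=[5.1094 11.6407 18.2500 20.2813] v=[-0.5313 0.9063 0.3750 -2.3125]
Step 4: x=[5.1993 12.1134 17.2930 20.1172] v=[0.1797 0.9453 -1.9140 -0.3282]
Step 5: x=[5.7179 12.1525 15.7472 20.7471] v=[1.0371 0.0781 -3.0917 1.2597]
Step 6: x=[6.4157 11.4816 14.5527 21.6270] v=[1.3955 -1.3419 -2.3891 1.7598]
Max displacement = 3.8828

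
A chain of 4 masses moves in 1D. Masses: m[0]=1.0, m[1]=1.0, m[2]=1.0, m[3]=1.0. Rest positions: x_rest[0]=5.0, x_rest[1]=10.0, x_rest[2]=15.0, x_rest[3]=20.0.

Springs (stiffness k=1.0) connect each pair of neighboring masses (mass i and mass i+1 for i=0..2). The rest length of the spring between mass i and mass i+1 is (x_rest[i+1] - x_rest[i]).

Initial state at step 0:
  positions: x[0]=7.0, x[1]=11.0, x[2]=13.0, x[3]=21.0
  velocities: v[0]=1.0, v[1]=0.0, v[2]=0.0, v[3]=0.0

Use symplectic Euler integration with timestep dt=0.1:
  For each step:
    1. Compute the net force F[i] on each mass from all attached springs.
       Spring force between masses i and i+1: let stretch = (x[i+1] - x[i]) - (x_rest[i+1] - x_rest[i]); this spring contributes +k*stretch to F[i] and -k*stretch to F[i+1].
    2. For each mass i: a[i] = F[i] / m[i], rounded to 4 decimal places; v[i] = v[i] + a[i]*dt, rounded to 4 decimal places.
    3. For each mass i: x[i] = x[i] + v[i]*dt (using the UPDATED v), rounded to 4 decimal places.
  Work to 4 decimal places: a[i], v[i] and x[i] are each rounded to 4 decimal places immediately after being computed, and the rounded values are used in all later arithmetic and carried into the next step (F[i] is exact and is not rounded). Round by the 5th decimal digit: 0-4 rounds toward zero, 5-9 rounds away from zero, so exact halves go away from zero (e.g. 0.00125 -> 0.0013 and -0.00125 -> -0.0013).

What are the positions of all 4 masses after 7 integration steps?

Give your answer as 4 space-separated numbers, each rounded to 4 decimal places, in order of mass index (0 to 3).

Step 0: x=[7.0000 11.0000 13.0000 21.0000] v=[1.0000 0.0000 0.0000 0.0000]
Step 1: x=[7.0900 10.9800 13.0600 20.9700] v=[0.9000 -0.2000 0.6000 -0.3000]
Step 2: x=[7.1689 10.9419 13.1783 20.9109] v=[0.7890 -0.3810 1.1830 -0.5910]
Step 3: x=[7.2355 10.8884 13.3516 20.8245] v=[0.6663 -0.5347 1.7326 -0.8643]
Step 4: x=[7.2887 10.8230 13.5750 20.7133] v=[0.5316 -0.6537 2.2336 -1.1116]
Step 5: x=[7.3272 10.7498 13.8422 20.5808] v=[0.3850 -0.7319 2.6722 -1.3254]
Step 6: x=[7.3499 10.6733 14.1459 20.4309] v=[0.2273 -0.7649 3.0368 -1.4993]
Step 7: x=[7.3559 10.5983 14.4777 20.2681] v=[0.0596 -0.7500 3.3180 -1.6278]

Answer: 7.3559 10.5983 14.4777 20.2681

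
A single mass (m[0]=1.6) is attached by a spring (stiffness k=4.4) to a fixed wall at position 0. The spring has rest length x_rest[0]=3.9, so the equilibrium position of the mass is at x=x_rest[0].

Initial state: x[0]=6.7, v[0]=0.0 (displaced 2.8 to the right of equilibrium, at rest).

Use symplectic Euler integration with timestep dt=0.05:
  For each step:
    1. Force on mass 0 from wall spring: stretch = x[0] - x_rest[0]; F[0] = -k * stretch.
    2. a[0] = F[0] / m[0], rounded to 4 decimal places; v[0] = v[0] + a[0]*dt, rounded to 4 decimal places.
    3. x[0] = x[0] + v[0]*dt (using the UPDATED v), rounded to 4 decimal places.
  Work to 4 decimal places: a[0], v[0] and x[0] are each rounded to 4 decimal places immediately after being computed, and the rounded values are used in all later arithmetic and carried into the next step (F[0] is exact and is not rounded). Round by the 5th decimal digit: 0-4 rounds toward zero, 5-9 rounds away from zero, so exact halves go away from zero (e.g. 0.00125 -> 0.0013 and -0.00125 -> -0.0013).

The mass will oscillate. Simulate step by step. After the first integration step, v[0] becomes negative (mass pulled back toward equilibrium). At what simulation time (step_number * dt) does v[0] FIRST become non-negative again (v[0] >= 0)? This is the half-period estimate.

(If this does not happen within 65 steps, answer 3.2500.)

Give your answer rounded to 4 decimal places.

Step 0: x=[6.7000] v=[0.0000]
Step 1: x=[6.6808] v=[-0.3850]
Step 2: x=[6.6424] v=[-0.7674]
Step 3: x=[6.5852] v=[-1.1445]
Step 4: x=[6.5095] v=[-1.5137]
Step 5: x=[6.4159] v=[-1.8725]
Step 6: x=[6.3050] v=[-2.2184]
Step 7: x=[6.1775] v=[-2.5491]
Step 8: x=[6.0344] v=[-2.8623]
Step 9: x=[5.8766] v=[-3.1558]
Step 10: x=[5.7052] v=[-3.4276]
Step 11: x=[5.5214] v=[-3.6758]
Step 12: x=[5.3265] v=[-3.8987]
Step 13: x=[5.1218] v=[-4.0948]
Step 14: x=[4.9087] v=[-4.2628]
Step 15: x=[4.6886] v=[-4.4015]
Step 16: x=[4.4631] v=[-4.5099]
Step 17: x=[4.2337] v=[-4.5873]
Step 18: x=[4.0020] v=[-4.6332]
Step 19: x=[3.7696] v=[-4.6472]
Step 20: x=[3.5381] v=[-4.6293]
Step 21: x=[3.3091] v=[-4.5795]
Step 22: x=[3.0842] v=[-4.4983]
Step 23: x=[2.8649] v=[-4.3861]
Step 24: x=[2.6527] v=[-4.2438]
Step 25: x=[2.4491] v=[-4.0723]
Step 26: x=[2.2555] v=[-3.8728]
Step 27: x=[2.0732] v=[-3.6467]
Step 28: x=[1.9034] v=[-3.3955]
Step 29: x=[1.7474] v=[-3.1210]
Step 30: x=[1.6062] v=[-2.8250]
Step 31: x=[1.4807] v=[-2.5096]
Step 32: x=[1.3719] v=[-2.1769]
Step 33: x=[1.2804] v=[-1.8293]
Step 34: x=[1.2069] v=[-1.4691]
Step 35: x=[1.1520] v=[-1.0988]
Step 36: x=[1.1160] v=[-0.7210]
Step 37: x=[1.0991] v=[-0.3382]
Step 38: x=[1.1014] v=[0.0469]
First v>=0 after going negative at step 38, time=1.9000

Answer: 1.9000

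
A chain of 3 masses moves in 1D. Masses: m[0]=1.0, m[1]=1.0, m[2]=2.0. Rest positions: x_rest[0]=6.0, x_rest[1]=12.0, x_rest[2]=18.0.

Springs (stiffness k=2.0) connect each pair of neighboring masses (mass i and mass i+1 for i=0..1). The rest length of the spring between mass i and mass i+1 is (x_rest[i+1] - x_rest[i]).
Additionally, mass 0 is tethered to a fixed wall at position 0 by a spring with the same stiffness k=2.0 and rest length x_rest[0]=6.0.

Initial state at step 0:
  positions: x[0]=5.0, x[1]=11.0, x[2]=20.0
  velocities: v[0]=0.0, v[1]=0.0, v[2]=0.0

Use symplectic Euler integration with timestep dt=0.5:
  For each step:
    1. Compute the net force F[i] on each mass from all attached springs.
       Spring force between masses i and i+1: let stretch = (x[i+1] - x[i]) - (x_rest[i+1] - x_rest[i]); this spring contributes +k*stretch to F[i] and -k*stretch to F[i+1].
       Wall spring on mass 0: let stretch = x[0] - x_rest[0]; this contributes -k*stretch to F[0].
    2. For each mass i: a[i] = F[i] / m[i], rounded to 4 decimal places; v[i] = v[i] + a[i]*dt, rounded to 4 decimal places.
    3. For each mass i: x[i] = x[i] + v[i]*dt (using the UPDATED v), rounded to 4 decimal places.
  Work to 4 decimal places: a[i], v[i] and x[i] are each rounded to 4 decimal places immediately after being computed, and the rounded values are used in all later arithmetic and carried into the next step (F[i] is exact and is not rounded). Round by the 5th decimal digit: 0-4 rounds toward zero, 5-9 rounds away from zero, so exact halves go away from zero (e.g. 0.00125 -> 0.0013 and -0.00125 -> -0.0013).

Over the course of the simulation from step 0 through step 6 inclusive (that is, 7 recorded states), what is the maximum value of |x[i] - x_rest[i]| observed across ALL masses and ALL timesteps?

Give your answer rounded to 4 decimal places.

Step 0: x=[5.0000 11.0000 20.0000] v=[0.0000 0.0000 0.0000]
Step 1: x=[5.5000 12.5000 19.2500] v=[1.0000 3.0000 -1.5000]
Step 2: x=[6.7500 13.8750 18.3125] v=[2.5000 2.7500 -1.8750]
Step 3: x=[8.1875 13.9063 17.7656] v=[2.8750 0.0625 -1.0938]
Step 4: x=[8.3907 13.0078 17.7539] v=[0.4063 -1.7970 -0.0235]
Step 5: x=[6.7071 12.1738 18.0557] v=[-3.3673 -1.6680 0.6035]
Step 6: x=[4.4033 11.5474 18.3870] v=[-4.6077 -1.2528 0.6626]
Max displacement = 2.3907

Answer: 2.3907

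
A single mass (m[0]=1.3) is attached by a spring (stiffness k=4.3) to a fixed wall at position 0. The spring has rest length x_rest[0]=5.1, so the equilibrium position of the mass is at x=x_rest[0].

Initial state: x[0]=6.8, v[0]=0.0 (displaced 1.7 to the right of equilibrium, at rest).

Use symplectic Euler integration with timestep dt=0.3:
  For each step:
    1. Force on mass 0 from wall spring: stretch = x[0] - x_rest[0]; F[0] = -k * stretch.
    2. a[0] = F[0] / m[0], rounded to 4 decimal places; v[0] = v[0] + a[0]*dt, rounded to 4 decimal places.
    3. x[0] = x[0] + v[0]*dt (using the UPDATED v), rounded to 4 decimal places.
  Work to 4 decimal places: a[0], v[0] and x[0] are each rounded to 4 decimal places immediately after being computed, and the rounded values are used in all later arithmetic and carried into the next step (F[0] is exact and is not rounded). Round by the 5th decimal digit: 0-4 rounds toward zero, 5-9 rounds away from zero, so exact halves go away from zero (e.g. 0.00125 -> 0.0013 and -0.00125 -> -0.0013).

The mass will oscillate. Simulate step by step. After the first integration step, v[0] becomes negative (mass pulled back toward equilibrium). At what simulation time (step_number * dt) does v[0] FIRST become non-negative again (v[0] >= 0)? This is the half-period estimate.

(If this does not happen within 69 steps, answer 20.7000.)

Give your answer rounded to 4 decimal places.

Answer: 1.8000

Derivation:
Step 0: x=[6.8000] v=[0.0000]
Step 1: x=[6.2939] v=[-1.6869]
Step 2: x=[5.4324] v=[-2.8716]
Step 3: x=[4.4720] v=[-3.2015]
Step 4: x=[3.6985] v=[-2.5783]
Step 5: x=[3.3422] v=[-1.1876]
Step 6: x=[3.5092] v=[0.5567]
First v>=0 after going negative at step 6, time=1.8000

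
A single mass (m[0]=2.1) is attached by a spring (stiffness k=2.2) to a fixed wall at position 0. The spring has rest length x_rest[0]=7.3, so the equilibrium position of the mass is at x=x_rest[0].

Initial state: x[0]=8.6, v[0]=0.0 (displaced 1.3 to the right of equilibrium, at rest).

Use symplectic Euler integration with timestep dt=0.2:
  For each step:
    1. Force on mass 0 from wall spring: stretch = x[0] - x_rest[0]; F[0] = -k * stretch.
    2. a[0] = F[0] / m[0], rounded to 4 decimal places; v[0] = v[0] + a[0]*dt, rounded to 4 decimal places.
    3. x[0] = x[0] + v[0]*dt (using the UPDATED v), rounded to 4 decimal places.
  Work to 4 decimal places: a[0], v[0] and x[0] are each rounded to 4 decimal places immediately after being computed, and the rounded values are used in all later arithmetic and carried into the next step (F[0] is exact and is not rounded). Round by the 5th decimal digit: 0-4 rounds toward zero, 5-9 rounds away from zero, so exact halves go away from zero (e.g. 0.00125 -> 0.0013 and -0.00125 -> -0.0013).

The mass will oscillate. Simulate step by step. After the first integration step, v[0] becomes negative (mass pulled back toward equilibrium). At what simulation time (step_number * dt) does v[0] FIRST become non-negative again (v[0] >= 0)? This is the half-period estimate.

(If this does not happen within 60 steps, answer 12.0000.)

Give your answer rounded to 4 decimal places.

Step 0: x=[8.6000] v=[0.0000]
Step 1: x=[8.5455] v=[-0.2724]
Step 2: x=[8.4388] v=[-0.5334]
Step 3: x=[8.2844] v=[-0.7720]
Step 4: x=[8.0887] v=[-0.9783]
Step 5: x=[7.8600] v=[-1.1436]
Step 6: x=[7.6078] v=[-1.2609]
Step 7: x=[7.3427] v=[-1.3254]
Step 8: x=[7.0758] v=[-1.3343]
Step 9: x=[6.8183] v=[-1.2873]
Step 10: x=[6.5810] v=[-1.1864]
Step 11: x=[6.3738] v=[-1.0358]
Step 12: x=[6.2055] v=[-0.8417]
Step 13: x=[6.0830] v=[-0.6124]
Step 14: x=[6.0115] v=[-0.3574]
Step 15: x=[5.9940] v=[-0.0874]
Step 16: x=[6.0312] v=[0.1862]
First v>=0 after going negative at step 16, time=3.2000

Answer: 3.2000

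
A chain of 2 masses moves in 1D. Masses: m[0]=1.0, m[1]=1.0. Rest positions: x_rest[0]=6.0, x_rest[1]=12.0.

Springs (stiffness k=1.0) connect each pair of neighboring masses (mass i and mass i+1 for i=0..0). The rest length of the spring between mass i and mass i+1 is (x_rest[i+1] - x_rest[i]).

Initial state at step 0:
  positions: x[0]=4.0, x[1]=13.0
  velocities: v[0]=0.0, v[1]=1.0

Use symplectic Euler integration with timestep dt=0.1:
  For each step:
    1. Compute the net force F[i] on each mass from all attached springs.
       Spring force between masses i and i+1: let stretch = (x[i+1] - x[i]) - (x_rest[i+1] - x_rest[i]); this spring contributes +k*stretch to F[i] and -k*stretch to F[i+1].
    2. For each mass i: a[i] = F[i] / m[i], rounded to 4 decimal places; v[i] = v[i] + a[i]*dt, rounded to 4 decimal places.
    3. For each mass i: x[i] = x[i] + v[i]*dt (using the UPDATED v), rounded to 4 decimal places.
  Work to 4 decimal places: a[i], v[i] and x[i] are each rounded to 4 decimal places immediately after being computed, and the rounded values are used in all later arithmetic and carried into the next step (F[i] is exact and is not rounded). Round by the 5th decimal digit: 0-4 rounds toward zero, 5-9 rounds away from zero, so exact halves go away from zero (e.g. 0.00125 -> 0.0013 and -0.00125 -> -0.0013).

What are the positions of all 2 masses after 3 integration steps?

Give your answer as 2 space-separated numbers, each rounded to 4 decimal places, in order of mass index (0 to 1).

Step 0: x=[4.0000 13.0000] v=[0.0000 1.0000]
Step 1: x=[4.0300 13.0700] v=[0.3000 0.7000]
Step 2: x=[4.0904 13.1096] v=[0.6040 0.3960]
Step 3: x=[4.1810 13.1190] v=[0.9059 0.0941]

Answer: 4.1810 13.1190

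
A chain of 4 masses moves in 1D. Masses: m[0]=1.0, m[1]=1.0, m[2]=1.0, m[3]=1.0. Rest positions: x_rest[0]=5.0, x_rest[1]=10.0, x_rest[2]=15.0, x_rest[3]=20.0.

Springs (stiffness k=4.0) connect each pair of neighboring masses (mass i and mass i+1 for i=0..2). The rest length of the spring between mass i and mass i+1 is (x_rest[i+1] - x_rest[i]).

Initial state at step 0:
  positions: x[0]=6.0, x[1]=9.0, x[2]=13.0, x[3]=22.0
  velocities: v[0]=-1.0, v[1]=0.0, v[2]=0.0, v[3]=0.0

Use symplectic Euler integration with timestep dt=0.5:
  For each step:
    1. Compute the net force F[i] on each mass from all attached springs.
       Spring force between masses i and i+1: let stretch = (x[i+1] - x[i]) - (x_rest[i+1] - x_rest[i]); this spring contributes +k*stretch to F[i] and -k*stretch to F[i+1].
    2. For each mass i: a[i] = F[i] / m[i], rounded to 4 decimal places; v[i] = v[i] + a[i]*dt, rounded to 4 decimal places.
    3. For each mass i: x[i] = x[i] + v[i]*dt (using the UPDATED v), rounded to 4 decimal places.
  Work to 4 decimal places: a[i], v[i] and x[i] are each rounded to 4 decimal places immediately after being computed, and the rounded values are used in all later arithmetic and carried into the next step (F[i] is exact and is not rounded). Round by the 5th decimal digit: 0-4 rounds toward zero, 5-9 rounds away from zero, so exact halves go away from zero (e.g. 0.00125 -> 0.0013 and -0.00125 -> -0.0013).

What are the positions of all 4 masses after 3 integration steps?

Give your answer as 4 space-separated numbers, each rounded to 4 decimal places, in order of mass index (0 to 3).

Step 0: x=[6.0000 9.0000 13.0000 22.0000] v=[-1.0000 0.0000 0.0000 0.0000]
Step 1: x=[3.5000 10.0000 18.0000 18.0000] v=[-5.0000 2.0000 10.0000 -8.0000]
Step 2: x=[2.5000 12.5000 15.0000 19.0000] v=[-2.0000 5.0000 -6.0000 2.0000]
Step 3: x=[6.5000 7.5000 13.5000 21.0000] v=[8.0000 -10.0000 -3.0000 4.0000]

Answer: 6.5000 7.5000 13.5000 21.0000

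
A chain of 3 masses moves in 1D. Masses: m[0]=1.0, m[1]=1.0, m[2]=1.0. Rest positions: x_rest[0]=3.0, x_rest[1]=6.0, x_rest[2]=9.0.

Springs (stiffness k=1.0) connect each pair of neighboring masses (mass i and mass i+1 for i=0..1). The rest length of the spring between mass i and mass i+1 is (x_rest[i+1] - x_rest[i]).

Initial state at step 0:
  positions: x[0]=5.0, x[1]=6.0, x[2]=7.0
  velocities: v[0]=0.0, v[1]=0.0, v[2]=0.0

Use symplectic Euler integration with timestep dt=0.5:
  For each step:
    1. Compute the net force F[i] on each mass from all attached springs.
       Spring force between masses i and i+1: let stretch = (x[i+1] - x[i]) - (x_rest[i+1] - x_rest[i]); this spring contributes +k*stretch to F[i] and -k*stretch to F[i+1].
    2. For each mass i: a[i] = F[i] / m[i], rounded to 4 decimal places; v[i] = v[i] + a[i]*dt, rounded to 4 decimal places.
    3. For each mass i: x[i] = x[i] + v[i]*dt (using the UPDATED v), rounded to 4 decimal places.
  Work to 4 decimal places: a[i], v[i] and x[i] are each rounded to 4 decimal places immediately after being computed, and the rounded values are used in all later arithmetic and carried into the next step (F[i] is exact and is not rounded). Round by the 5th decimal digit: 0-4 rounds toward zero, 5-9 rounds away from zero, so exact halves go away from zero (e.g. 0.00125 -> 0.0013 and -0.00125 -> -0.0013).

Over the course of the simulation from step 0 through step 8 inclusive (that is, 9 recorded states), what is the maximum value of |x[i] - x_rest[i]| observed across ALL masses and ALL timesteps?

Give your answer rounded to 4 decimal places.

Step 0: x=[5.0000 6.0000 7.0000] v=[0.0000 0.0000 0.0000]
Step 1: x=[4.5000 6.0000 7.5000] v=[-1.0000 0.0000 1.0000]
Step 2: x=[3.6250 6.0000 8.3750] v=[-1.7500 0.0000 1.7500]
Step 3: x=[2.5938 6.0000 9.4063] v=[-2.0625 0.0000 2.0625]
Step 4: x=[1.6641 6.0001 10.3360] v=[-1.8594 0.0001 1.8594]
Step 5: x=[1.0684 6.0002 10.9318] v=[-1.1914 0.0001 1.1915]
Step 6: x=[0.9557 6.0002 11.0447] v=[-0.2255 0.0000 0.2257]
Step 7: x=[1.3541 6.0002 10.6464] v=[0.7968 0.0000 -0.7966]
Step 8: x=[2.1641 6.0003 9.8366] v=[1.6199 0.0001 -1.6197]
Max displacement = 2.0447

Answer: 2.0447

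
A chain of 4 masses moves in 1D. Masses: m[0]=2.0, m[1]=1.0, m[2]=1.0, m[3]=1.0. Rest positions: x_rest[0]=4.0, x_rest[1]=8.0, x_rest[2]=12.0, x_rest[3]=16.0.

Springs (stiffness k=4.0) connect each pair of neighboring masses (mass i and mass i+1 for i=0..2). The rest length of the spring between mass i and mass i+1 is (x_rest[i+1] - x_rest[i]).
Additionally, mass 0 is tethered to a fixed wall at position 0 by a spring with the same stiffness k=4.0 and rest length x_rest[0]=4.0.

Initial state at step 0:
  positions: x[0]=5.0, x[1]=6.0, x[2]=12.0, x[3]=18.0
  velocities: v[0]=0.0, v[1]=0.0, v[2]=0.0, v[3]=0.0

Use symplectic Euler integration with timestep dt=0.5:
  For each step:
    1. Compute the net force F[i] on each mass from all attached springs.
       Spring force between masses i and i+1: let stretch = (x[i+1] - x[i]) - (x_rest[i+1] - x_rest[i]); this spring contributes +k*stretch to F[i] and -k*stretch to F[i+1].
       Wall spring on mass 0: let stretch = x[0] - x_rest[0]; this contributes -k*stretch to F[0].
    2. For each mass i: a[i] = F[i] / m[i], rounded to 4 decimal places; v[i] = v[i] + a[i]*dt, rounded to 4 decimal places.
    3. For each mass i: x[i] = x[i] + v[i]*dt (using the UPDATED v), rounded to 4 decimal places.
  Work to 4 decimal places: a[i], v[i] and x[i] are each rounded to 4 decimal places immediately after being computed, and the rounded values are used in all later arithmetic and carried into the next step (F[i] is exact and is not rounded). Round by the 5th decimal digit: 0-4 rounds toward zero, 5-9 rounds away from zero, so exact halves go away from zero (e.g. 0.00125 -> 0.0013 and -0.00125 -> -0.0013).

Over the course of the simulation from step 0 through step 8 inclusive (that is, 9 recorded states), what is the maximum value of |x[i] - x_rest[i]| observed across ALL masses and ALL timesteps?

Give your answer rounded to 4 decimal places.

Answer: 3.7500

Derivation:
Step 0: x=[5.0000 6.0000 12.0000 18.0000] v=[0.0000 0.0000 0.0000 0.0000]
Step 1: x=[3.0000 11.0000 12.0000 16.0000] v=[-4.0000 10.0000 0.0000 -4.0000]
Step 2: x=[3.5000 9.0000 15.0000 14.0000] v=[1.0000 -4.0000 6.0000 -4.0000]
Step 3: x=[5.0000 7.5000 11.0000 17.0000] v=[3.0000 -3.0000 -8.0000 6.0000]
Step 4: x=[5.2500 7.0000 9.5000 18.0000] v=[0.5000 -1.0000 -3.0000 2.0000]
Step 5: x=[3.7500 7.2500 14.0000 14.5000] v=[-3.0000 0.5000 9.0000 -7.0000]
Step 6: x=[2.1250 10.7500 12.2500 14.5000] v=[-3.2500 7.0000 -3.5000 0.0000]
Step 7: x=[3.7500 7.1250 11.2500 16.2500] v=[3.2500 -7.2500 -2.0000 3.5000]
Step 8: x=[5.1875 4.2500 11.1250 17.0000] v=[2.8750 -5.7500 -0.2500 1.5000]
Max displacement = 3.7500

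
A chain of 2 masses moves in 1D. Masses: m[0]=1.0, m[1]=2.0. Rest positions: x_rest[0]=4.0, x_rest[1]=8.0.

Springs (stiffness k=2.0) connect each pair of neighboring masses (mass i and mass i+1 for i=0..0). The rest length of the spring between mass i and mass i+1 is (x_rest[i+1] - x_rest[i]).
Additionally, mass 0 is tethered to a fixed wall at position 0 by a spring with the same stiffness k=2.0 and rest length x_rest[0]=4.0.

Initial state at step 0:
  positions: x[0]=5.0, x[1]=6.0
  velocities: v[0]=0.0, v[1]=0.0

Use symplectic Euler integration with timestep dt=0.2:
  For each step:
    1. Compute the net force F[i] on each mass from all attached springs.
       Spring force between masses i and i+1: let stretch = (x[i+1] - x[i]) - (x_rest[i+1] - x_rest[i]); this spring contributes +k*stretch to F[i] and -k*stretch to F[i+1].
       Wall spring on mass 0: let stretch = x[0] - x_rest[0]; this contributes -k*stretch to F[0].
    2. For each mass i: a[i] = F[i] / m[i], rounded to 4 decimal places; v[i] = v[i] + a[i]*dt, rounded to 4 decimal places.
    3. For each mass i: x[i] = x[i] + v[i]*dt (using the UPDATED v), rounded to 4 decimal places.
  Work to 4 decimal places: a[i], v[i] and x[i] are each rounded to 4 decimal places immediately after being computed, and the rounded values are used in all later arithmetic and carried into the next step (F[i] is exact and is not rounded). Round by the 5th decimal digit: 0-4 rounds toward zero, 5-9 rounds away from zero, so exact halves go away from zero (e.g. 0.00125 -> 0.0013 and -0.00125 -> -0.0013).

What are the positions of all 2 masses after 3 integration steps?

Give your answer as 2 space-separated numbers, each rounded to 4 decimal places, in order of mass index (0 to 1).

Answer: 3.3729 6.6351

Derivation:
Step 0: x=[5.0000 6.0000] v=[0.0000 0.0000]
Step 1: x=[4.6800 6.1200] v=[-1.6000 0.6000]
Step 2: x=[4.1008 6.3424] v=[-2.8960 1.1120]
Step 3: x=[3.3729 6.6351] v=[-3.6397 1.4637]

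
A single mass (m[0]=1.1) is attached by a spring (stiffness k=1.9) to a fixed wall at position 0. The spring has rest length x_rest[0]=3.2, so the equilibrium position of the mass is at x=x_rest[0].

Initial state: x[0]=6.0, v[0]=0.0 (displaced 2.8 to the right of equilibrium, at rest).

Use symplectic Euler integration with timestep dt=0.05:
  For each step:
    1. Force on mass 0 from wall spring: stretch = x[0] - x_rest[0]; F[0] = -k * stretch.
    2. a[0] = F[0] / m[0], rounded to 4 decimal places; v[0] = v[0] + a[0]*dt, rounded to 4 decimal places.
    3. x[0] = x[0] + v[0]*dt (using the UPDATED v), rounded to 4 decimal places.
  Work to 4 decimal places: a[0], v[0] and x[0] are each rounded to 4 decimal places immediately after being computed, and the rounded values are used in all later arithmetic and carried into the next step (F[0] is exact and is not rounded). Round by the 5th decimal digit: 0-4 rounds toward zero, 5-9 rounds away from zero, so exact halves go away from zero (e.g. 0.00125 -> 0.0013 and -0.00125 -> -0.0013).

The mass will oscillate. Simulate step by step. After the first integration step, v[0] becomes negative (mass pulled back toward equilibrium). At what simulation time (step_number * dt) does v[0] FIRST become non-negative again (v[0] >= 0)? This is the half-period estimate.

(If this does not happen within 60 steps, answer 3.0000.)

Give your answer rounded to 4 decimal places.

Step 0: x=[6.0000] v=[0.0000]
Step 1: x=[5.9879] v=[-0.2418]
Step 2: x=[5.9638] v=[-0.4826]
Step 3: x=[5.9277] v=[-0.7213]
Step 4: x=[5.8799] v=[-0.9569]
Step 5: x=[5.8205] v=[-1.1883]
Step 6: x=[5.7498] v=[-1.4146]
Step 7: x=[5.6681] v=[-1.6348]
Step 8: x=[5.5757] v=[-1.8480]
Step 9: x=[5.4730] v=[-2.0532]
Step 10: x=[5.3605] v=[-2.2495]
Step 11: x=[5.2387] v=[-2.4361]
Step 12: x=[5.1081] v=[-2.6122]
Step 13: x=[4.9693] v=[-2.7770]
Step 14: x=[4.8228] v=[-2.9298]
Step 15: x=[4.6693] v=[-3.0700]
Step 16: x=[4.5095] v=[-3.1969]
Step 17: x=[4.3440] v=[-3.3100]
Step 18: x=[4.1736] v=[-3.4088]
Step 19: x=[3.9990] v=[-3.4929]
Step 20: x=[3.8209] v=[-3.5619]
Step 21: x=[3.6401] v=[-3.6155]
Step 22: x=[3.4574] v=[-3.6535]
Step 23: x=[3.2736] v=[-3.6757]
Step 24: x=[3.0895] v=[-3.6821]
Step 25: x=[2.9059] v=[-3.6726]
Step 26: x=[2.7235] v=[-3.6472]
Step 27: x=[2.5432] v=[-3.6061]
Step 28: x=[2.3657] v=[-3.5494]
Step 29: x=[2.1918] v=[-3.4773]
Step 30: x=[2.0223] v=[-3.3902]
Step 31: x=[1.8579] v=[-3.2885]
Step 32: x=[1.6993] v=[-3.1726]
Step 33: x=[1.5472] v=[-3.0430]
Step 34: x=[1.4022] v=[-2.9003]
Step 35: x=[1.2650] v=[-2.7450]
Step 36: x=[1.1361] v=[-2.5779]
Step 37: x=[1.0161] v=[-2.3997]
Step 38: x=[0.9055] v=[-2.2111]
Step 39: x=[0.8049] v=[-2.0129]
Step 40: x=[0.7146] v=[-1.8061]
Step 41: x=[0.6350] v=[-1.5915]
Step 42: x=[0.5665] v=[-1.3700]
Step 43: x=[0.5094] v=[-1.1426]
Step 44: x=[0.4639] v=[-0.9102]
Step 45: x=[0.4302] v=[-0.6739]
Step 46: x=[0.4085] v=[-0.4347]
Step 47: x=[0.3988] v=[-0.1936]
Step 48: x=[0.4012] v=[0.0483]
First v>=0 after going negative at step 48, time=2.4000

Answer: 2.4000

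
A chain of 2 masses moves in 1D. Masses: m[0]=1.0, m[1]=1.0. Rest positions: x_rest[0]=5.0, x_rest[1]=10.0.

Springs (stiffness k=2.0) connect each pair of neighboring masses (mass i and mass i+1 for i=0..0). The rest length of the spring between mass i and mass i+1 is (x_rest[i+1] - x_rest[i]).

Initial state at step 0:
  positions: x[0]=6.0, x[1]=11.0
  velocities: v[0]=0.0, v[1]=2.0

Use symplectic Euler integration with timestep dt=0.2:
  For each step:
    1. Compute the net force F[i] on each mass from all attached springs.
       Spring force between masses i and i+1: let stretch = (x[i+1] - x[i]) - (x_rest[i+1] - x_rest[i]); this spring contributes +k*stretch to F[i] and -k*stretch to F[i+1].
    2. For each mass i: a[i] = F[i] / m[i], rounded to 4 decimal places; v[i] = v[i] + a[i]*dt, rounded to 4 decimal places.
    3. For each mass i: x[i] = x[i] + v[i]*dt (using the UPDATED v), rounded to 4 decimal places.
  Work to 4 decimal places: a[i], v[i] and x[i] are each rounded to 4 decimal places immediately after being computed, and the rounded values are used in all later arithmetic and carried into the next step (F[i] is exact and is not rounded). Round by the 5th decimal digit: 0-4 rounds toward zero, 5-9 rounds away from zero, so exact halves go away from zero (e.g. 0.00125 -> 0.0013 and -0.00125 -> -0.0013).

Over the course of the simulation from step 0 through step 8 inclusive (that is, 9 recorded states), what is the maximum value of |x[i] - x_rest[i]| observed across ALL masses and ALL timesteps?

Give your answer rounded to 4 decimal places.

Step 0: x=[6.0000 11.0000] v=[0.0000 2.0000]
Step 1: x=[6.0000 11.4000] v=[0.0000 2.0000]
Step 2: x=[6.0320 11.7680] v=[0.1600 1.8400]
Step 3: x=[6.1229 12.0771] v=[0.4544 1.5456]
Step 4: x=[6.2901 12.3099] v=[0.8361 1.1639]
Step 5: x=[6.5389 12.4611] v=[1.2440 0.7560]
Step 6: x=[6.8615 12.5385] v=[1.6129 0.3871]
Step 7: x=[7.2382 12.5618] v=[1.8837 0.1163]
Step 8: x=[7.6408 12.5592] v=[2.0131 -0.0131]
Max displacement = 2.6408

Answer: 2.6408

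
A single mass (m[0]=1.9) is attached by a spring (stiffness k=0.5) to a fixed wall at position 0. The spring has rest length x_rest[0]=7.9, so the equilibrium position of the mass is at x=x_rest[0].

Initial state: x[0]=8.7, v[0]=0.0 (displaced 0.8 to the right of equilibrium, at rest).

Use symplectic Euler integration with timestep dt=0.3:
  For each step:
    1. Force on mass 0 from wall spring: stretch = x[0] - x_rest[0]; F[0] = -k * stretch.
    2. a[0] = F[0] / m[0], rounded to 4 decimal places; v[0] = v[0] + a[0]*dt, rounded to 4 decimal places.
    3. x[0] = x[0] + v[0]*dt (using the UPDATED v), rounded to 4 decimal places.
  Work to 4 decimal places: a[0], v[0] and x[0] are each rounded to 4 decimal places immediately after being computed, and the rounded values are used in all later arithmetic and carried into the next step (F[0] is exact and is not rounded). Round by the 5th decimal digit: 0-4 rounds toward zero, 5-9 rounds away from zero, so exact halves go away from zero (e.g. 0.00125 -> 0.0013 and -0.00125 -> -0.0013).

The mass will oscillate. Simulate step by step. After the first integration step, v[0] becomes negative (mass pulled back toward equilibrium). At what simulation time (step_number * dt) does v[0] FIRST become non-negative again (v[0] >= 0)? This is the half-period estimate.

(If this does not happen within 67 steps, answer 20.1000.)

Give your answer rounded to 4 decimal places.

Answer: 6.3000

Derivation:
Step 0: x=[8.7000] v=[0.0000]
Step 1: x=[8.6810] v=[-0.0632]
Step 2: x=[8.6435] v=[-0.1249]
Step 3: x=[8.5884] v=[-0.1836]
Step 4: x=[8.5170] v=[-0.2380]
Step 5: x=[8.4310] v=[-0.2867]
Step 6: x=[8.3324] v=[-0.3286]
Step 7: x=[8.2236] v=[-0.3627]
Step 8: x=[8.1071] v=[-0.3883]
Step 9: x=[7.9857] v=[-0.4047]
Step 10: x=[7.8623] v=[-0.4115]
Step 11: x=[7.7398] v=[-0.4085]
Step 12: x=[7.6211] v=[-0.3958]
Step 13: x=[7.5090] v=[-0.3738]
Step 14: x=[7.4061] v=[-0.3429]
Step 15: x=[7.3149] v=[-0.3039]
Step 16: x=[7.2376] v=[-0.2577]
Step 17: x=[7.1760] v=[-0.2054]
Step 18: x=[7.1315] v=[-0.1483]
Step 19: x=[7.1052] v=[-0.0876]
Step 20: x=[7.0978] v=[-0.0248]
Step 21: x=[7.1094] v=[0.0385]
First v>=0 after going negative at step 21, time=6.3000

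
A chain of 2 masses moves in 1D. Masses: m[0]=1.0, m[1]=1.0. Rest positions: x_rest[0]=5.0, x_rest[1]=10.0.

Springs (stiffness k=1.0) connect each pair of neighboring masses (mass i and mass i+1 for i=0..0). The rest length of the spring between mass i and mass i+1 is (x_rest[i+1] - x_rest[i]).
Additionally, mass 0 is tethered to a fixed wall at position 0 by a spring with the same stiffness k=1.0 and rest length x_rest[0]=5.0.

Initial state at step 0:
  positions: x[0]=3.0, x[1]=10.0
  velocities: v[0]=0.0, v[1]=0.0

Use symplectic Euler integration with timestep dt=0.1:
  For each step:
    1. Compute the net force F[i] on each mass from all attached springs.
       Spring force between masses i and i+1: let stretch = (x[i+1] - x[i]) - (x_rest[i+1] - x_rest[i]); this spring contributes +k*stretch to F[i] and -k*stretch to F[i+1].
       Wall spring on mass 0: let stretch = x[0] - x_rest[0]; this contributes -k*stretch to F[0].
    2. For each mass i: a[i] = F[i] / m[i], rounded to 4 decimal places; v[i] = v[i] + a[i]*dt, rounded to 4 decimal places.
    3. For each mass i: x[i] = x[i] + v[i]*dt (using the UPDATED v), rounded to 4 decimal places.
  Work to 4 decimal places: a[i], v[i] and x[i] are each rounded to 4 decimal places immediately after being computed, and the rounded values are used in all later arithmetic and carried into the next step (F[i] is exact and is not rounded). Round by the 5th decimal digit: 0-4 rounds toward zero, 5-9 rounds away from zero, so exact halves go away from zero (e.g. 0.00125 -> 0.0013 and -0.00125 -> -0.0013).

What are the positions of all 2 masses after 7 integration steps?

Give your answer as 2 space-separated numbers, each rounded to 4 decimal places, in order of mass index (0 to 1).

Answer: 3.9994 9.5123

Derivation:
Step 0: x=[3.0000 10.0000] v=[0.0000 0.0000]
Step 1: x=[3.0400 9.9800] v=[0.4000 -0.2000]
Step 2: x=[3.1190 9.9406] v=[0.7900 -0.3940]
Step 3: x=[3.2350 9.8830] v=[1.1603 -0.5762]
Step 4: x=[3.3852 9.8089] v=[1.5016 -0.7410]
Step 5: x=[3.5658 9.7206] v=[1.8055 -0.8834]
Step 6: x=[3.7722 9.6207] v=[2.0644 -0.9989]
Step 7: x=[3.9994 9.5123] v=[2.2720 -1.0838]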